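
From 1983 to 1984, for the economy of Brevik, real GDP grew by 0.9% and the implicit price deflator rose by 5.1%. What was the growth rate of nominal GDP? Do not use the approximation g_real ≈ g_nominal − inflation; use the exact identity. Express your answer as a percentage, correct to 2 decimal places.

6.05%

(1 + g_nom) = (1 + g_real)(1 + π) = 1.0090 × 1.0510 = 1.06046.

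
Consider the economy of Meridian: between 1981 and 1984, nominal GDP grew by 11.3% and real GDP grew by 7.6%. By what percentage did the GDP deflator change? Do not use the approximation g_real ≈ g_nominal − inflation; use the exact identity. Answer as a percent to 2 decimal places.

(1 + g_nom) = (1 + g_real)(1 + π), so π = 1.1130 / 1.0760 − 1 = 0.03439.

3.44%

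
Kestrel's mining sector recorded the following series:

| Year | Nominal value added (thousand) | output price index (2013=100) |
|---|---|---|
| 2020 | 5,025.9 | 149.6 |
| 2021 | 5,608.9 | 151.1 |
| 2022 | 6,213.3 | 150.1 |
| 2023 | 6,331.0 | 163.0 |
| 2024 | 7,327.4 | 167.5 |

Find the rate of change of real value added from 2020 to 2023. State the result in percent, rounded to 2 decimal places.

15.61%

Real value added 2020 = 5025.9/1.496 = 3359.56.
Real value added 2023 = 6331.0/1.630 = 3884.05.
Change = 3884.05/3359.56 − 1 = 0.1561.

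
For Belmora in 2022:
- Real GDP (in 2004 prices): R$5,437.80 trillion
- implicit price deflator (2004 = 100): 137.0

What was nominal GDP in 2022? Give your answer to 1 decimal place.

Nominal GDP = Real × (implicit price deflator/100) = 5437.80 × 1.370 = 7449.79.

R$7,449.8 trillion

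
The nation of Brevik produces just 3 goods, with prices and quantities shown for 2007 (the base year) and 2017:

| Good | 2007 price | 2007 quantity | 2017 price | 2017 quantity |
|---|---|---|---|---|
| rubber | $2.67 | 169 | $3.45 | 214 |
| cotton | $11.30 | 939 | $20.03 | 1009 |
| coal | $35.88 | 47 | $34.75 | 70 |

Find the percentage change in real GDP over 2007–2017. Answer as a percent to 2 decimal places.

13.62%

Real GDP 2007 = Nominal GDP 2007 = 2.67·169 + 11.30·939 + 35.88·47 = 12748.29.
Real GDP 2017 (at 2007 prices) = 2.67·214 + 11.30·1009 + 35.88·70 = 14484.68.
Real growth = 14484.68/12748.29 − 1 = 0.1362.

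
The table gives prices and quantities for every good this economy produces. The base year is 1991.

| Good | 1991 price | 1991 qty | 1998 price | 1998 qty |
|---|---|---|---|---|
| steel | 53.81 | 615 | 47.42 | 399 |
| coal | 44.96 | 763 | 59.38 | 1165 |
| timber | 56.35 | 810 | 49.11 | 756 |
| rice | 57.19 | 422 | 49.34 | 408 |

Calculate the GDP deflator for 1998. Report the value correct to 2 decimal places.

Nominal GDP 1998 = 47.42·399 + 59.38·1165 + 49.11·756 + 49.34·408 = 145356.16.
Real GDP 1998 (at 1991 prices) = 53.81·399 + 44.96·1165 + 56.35·756 + 57.19·408 = 139782.71.
Deflator = Nominal/Real × 100 = 145356.16/139782.71 × 100 = 103.987.

103.99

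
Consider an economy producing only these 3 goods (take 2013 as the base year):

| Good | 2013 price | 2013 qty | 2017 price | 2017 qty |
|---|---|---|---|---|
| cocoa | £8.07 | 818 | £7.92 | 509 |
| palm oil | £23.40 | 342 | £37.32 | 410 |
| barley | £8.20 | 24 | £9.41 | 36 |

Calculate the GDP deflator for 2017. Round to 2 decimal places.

140.54

Nominal GDP 2017 = 7.92·509 + 37.32·410 + 9.41·36 = 19671.24.
Real GDP 2017 (at 2013 prices) = 8.07·509 + 23.40·410 + 8.20·36 = 13996.83.
Deflator = Nominal/Real × 100 = 19671.24/13996.83 × 100 = 140.541.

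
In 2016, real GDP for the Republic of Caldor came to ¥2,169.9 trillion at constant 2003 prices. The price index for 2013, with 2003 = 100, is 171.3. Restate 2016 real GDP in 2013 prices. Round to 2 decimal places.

¥3,717.04 trillion

Real GDP in 2013 prices = Real GDP in 2003 prices × (P_2013/P_2003) = 2169.9 × 1.713 = 3717.04.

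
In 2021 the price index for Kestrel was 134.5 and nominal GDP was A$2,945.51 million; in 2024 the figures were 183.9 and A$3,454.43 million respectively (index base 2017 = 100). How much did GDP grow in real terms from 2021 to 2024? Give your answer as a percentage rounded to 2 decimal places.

-14.23%

Real GDP 2021 = 2945.51 / 1.345 = 2189.97.
Real GDP 2024 = 3454.43 / 1.839 = 1878.43.
Real growth = 1878.43 / 2189.97 − 1 = -0.1423.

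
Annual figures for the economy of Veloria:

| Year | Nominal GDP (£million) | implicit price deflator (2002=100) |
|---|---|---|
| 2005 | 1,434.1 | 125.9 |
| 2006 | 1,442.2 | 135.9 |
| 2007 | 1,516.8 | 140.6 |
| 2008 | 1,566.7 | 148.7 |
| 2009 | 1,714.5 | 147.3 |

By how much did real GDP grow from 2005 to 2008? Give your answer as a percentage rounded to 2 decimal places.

-7.50%

Real GDP 2005 = 1434.1/1.259 = 1139.08.
Real GDP 2008 = 1566.7/1.487 = 1053.60.
Change = 1053.60/1139.08 − 1 = -0.0750.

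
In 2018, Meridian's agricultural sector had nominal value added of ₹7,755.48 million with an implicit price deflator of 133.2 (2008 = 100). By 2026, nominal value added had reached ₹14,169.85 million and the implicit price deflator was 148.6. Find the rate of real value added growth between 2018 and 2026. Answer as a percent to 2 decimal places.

63.77%

Deflate each year: 2018 → 7755.48/1.332 = 5822.43; 2026 → 14169.85/1.486 = 9535.57.
So real value added changed by 9535.57/5822.43 − 1 = 0.6377, i.e. 63.77%.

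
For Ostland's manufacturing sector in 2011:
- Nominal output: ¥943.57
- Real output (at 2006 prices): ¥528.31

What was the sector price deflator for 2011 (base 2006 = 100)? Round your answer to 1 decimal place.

178.6

sector price deflator = (Nominal / Real) × 100 = 943.57 / 528.31 × 100 = 178.60.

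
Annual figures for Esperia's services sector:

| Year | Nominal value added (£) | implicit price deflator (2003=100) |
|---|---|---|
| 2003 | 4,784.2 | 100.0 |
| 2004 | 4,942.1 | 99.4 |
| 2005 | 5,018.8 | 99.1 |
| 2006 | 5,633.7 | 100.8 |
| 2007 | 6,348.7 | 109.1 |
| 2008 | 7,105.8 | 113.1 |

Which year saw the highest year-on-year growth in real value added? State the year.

2006

2004: real = 4942.1/0.994 = 4971.93; growth vs 2003 (4784.20) = 3.92%.
2005: real = 5018.8/0.991 = 5064.38; growth vs 2004 (4971.93) = 1.86%.
2006: real = 5633.7/1.008 = 5588.99; growth vs 2005 (5064.38) = 10.36%.
2007: real = 6348.7/1.091 = 5819.16; growth vs 2006 (5588.99) = 4.12%.
2008: real = 7105.8/1.131 = 6282.76; growth vs 2007 (5819.16) = 7.97%.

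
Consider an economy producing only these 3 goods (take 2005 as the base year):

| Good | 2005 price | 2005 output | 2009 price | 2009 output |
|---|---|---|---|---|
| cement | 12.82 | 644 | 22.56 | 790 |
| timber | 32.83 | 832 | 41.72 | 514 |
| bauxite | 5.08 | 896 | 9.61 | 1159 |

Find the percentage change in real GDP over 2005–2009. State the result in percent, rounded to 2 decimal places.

-18.03%

Real GDP 2005 = Nominal GDP 2005 = 12.82·644 + 32.83·832 + 5.08·896 = 40122.32.
Real GDP 2009 (at 2005 prices) = 12.82·790 + 32.83·514 + 5.08·1159 = 32890.14.
Real growth = 32890.14/40122.32 − 1 = -0.1803.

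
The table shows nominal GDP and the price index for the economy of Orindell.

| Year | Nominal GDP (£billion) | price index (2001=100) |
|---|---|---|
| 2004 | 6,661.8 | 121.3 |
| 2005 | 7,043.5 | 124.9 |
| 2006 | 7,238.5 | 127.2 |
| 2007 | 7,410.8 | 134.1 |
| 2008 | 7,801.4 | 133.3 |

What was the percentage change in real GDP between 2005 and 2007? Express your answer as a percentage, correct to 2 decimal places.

Real GDP 2005 = 7043.5/1.249 = 5639.31.
Real GDP 2007 = 7410.8/1.341 = 5526.32.
Change = 5526.32/5639.31 − 1 = -0.0200.

-2.00%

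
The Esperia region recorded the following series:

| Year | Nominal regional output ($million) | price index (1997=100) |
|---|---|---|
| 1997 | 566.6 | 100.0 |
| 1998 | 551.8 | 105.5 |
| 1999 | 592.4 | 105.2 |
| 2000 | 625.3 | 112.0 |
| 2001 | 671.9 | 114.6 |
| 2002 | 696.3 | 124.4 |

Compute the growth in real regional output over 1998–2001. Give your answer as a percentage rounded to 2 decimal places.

12.10%

Real regional output 1998 = 551.8/1.055 = 523.03.
Real regional output 2001 = 671.9/1.146 = 586.30.
Change = 586.30/523.03 − 1 = 0.1210.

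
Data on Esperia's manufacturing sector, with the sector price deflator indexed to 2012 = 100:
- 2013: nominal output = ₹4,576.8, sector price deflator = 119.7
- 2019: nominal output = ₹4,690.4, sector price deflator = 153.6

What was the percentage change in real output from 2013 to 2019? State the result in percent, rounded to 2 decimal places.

Deflate each year: 2013 → 4576.8/1.197 = 3823.56; 2019 → 4690.4/1.536 = 3053.65.
So real output changed by 3053.65/3823.56 − 1 = -0.2014, i.e. -20.14%.

-20.14%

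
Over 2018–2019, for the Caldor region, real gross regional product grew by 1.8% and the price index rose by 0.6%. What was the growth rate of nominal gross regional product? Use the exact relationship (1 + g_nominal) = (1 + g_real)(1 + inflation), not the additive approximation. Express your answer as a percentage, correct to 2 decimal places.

(1 + g_nom) = (1 + g_real)(1 + π) = 1.0180 × 1.0060 = 1.02411.

2.41%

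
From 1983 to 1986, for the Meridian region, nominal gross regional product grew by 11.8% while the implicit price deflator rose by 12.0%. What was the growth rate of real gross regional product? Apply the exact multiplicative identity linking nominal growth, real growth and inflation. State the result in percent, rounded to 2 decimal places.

-0.18%

(1 + g_nom) = (1 + g_real)(1 + π), so g_real = 1.1180 / 1.1200 − 1 = -0.00179.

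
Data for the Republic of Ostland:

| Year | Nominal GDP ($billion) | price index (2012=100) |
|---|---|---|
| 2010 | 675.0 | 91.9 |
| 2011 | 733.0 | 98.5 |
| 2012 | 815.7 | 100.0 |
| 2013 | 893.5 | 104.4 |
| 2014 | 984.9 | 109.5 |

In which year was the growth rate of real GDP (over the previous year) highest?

2011: real = 733.0/0.985 = 744.16; growth vs 2010 (734.49) = 1.32%.
2012: real = 815.7/1.000 = 815.70; growth vs 2011 (744.16) = 9.61%.
2013: real = 893.5/1.044 = 855.84; growth vs 2012 (815.70) = 4.92%.
2014: real = 984.9/1.095 = 899.45; growth vs 2013 (855.84) = 5.10%.

2012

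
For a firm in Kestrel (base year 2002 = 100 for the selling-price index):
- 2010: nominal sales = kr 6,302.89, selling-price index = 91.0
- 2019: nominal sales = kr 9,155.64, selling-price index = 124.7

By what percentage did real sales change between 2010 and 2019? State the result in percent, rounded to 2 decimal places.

Real sales 2010 = 6302.89 / 0.910 = 6926.25.
Real sales 2019 = 9155.64 / 1.247 = 7342.13.
Real growth = 7342.13 / 6926.25 − 1 = 0.0600.

6.00%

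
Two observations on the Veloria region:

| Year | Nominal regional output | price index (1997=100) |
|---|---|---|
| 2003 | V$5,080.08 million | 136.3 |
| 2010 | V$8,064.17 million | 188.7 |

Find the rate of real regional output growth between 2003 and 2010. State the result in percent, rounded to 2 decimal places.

Real regional output 2003 = 5080.08 / 1.363 = 3727.13.
Real regional output 2010 = 8064.17 / 1.887 = 4273.54.
Real growth = 4273.54 / 3727.13 − 1 = 0.1466.

14.66%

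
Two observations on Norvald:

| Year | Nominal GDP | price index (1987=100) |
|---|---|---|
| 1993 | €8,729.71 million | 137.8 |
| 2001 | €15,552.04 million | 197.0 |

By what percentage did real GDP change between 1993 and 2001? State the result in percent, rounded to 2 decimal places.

Deflate each year: 1993 → 8729.71/1.378 = 6335.06; 2001 → 15552.04/1.970 = 7894.44.
So real GDP changed by 7894.44/6335.06 − 1 = 0.2462, i.e. 24.62%.

24.62%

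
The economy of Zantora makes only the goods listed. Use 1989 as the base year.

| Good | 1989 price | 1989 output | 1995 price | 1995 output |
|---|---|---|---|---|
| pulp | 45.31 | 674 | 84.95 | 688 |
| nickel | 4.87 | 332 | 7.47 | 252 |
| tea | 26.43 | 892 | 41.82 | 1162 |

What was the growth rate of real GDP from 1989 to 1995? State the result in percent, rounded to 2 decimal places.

13.24%

Real GDP 1989 = Nominal GDP 1989 = 45.31·674 + 4.87·332 + 26.43·892 = 55731.34.
Real GDP 1995 (at 1989 prices) = 45.31·688 + 4.87·252 + 26.43·1162 = 63112.18.
Real growth = 63112.18/55731.34 − 1 = 0.1324.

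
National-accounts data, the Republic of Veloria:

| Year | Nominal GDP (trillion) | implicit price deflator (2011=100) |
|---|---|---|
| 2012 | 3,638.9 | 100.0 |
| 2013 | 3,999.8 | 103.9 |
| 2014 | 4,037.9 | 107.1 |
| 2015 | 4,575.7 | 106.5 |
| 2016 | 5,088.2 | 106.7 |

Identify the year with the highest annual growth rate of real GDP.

2015

2013: real = 3999.8/1.039 = 3849.66; growth vs 2012 (3638.90) = 5.79%.
2014: real = 4037.9/1.071 = 3770.21; growth vs 2013 (3849.66) = -2.06%.
2015: real = 4575.7/1.065 = 4296.43; growth vs 2014 (3770.21) = 13.96%.
2016: real = 5088.2/1.067 = 4768.70; growth vs 2015 (4296.43) = 10.99%.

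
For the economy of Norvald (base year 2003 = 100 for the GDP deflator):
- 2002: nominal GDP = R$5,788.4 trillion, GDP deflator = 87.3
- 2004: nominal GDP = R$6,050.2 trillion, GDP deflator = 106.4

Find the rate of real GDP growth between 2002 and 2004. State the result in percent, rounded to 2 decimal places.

-14.24%

Deflate each year: 2002 → 5788.4/0.873 = 6630.47; 2004 → 6050.2/1.064 = 5686.28.
So real GDP changed by 5686.28/6630.47 − 1 = -0.1424, i.e. -14.24%.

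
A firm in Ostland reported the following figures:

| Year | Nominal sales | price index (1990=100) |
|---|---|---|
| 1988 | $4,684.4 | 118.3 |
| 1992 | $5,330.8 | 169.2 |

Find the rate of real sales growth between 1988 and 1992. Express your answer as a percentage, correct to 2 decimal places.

Real sales 1988 = 4684.4 / 1.183 = 3959.76.
Real sales 1992 = 5330.8 / 1.692 = 3150.59.
Real growth = 3150.59 / 3959.76 − 1 = -0.2043.

-20.43%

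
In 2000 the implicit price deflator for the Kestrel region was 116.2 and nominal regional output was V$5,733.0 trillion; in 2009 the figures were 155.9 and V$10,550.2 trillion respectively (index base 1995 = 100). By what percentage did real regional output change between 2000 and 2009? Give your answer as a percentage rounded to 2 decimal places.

Real regional output 2000 = 5733.0 / 1.162 = 4933.73.
Real regional output 2009 = 10550.2 / 1.559 = 6767.29.
Real growth = 6767.29 / 4933.73 − 1 = 0.3716.

37.16%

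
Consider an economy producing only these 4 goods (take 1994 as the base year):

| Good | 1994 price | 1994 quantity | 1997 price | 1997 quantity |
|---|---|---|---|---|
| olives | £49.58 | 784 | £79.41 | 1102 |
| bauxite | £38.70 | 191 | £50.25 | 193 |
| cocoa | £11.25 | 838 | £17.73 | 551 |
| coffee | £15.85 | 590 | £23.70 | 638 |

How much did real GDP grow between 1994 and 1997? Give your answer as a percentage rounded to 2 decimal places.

20.57%

Real GDP 1994 = Nominal GDP 1994 = 49.58·784 + 38.70·191 + 11.25·838 + 15.85·590 = 65041.42.
Real GDP 1997 (at 1994 prices) = 49.58·1102 + 38.70·193 + 11.25·551 + 15.85·638 = 78417.31.
Real growth = 78417.31/65041.42 − 1 = 0.2057.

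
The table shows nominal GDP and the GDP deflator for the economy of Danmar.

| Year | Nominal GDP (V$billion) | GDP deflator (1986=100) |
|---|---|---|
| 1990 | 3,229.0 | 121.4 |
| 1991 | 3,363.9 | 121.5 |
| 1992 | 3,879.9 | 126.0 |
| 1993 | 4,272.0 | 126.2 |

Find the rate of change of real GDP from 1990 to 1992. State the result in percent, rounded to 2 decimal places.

Real GDP 1990 = 3229.0/1.214 = 2659.80.
Real GDP 1992 = 3879.9/1.260 = 3079.29.
Change = 3079.29/2659.80 − 1 = 0.1577.

15.77%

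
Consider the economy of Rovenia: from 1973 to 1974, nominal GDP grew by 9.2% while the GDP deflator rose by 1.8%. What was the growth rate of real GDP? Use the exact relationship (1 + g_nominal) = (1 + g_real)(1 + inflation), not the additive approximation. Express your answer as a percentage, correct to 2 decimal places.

7.27%

(1 + g_nom) = (1 + g_real)(1 + π), so g_real = 1.0920 / 1.0180 − 1 = 0.07269.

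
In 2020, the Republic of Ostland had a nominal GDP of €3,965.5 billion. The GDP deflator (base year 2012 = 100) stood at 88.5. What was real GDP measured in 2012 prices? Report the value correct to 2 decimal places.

Real GDP = Nominal / (GDP deflator/100) = 3965.5 / 0.885 = 4480.79.

€4,480.79 billion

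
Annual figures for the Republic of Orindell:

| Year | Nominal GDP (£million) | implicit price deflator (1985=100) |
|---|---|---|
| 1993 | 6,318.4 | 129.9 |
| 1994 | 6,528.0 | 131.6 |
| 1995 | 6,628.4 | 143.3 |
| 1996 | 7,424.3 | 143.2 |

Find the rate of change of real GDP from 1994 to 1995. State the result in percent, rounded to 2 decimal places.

-6.75%

Real GDP 1994 = 6528.0/1.316 = 4960.49.
Real GDP 1995 = 6628.4/1.433 = 4625.54.
Change = 4625.54/4960.49 − 1 = -0.0675.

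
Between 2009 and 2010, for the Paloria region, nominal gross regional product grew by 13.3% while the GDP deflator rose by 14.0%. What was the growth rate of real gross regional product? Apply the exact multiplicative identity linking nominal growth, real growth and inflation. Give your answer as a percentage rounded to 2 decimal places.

(1 + g_nom) = (1 + g_real)(1 + π), so g_real = 1.1330 / 1.1400 − 1 = -0.00614.

-0.61%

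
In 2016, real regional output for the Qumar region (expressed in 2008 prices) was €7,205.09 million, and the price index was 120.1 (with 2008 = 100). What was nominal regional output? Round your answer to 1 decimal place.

Nominal regional output = Real × (price index/100) = 7205.09 × 1.201 = 8653.31.

€8,653.3 million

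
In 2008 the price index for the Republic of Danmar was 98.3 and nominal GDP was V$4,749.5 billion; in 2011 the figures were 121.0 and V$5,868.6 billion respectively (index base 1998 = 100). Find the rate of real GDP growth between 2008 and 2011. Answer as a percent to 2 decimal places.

Deflate each year: 2008 → 4749.5/0.983 = 4831.64; 2011 → 5868.6/1.210 = 4850.08.
So real GDP changed by 4850.08/4831.64 − 1 = 0.0038, i.e. 0.38%.

0.38%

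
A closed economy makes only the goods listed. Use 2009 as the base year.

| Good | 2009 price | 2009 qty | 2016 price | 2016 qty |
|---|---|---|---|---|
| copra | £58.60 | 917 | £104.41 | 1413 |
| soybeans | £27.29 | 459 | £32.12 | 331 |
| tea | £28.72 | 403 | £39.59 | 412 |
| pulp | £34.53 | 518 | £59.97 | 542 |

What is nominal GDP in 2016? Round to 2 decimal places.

£206977.87

Nominal GDP 2016 = Σ (p_2016 × q_2016) = 104.41·1413 + 32.12·331 + 39.59·412 + 59.97·542 = 206977.87.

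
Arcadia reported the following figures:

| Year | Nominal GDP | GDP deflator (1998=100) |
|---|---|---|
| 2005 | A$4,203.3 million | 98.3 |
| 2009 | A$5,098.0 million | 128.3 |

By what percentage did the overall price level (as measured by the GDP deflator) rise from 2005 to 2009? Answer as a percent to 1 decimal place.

Price-level change = 128.3 / 98.3 − 1 = 0.3052.

30.5%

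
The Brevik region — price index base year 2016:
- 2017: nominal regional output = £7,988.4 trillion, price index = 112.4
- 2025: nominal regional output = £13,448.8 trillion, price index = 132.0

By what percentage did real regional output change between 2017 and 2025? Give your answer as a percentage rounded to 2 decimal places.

43.36%

Deflate each year: 2017 → 7988.4/1.124 = 7107.12; 2025 → 13448.8/1.320 = 10188.48.
So real regional output changed by 10188.48/7107.12 − 1 = 0.4336, i.e. 43.36%.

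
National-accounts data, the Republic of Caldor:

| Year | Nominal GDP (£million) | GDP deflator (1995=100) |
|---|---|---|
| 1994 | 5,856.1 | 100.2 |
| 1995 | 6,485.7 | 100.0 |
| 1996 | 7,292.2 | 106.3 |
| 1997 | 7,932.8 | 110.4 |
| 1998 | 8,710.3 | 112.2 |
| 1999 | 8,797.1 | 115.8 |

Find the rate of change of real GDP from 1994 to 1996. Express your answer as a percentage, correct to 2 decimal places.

17.38%

Real GDP 1994 = 5856.1/1.002 = 5844.41.
Real GDP 1996 = 7292.2/1.063 = 6860.02.
Change = 6860.02/5844.41 − 1 = 0.1738.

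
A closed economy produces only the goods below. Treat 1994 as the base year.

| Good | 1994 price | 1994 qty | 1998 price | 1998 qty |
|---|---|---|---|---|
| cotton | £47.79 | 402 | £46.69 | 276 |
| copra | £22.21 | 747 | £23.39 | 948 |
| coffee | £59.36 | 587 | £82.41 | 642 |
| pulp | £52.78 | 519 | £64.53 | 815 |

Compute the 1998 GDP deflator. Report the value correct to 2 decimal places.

Nominal GDP 1998 = 46.69·276 + 23.39·948 + 82.41·642 + 64.53·815 = 140559.33.
Real GDP 1998 (at 1994 prices) = 47.79·276 + 22.21·948 + 59.36·642 + 52.78·815 = 115369.94.
Deflator = Nominal/Real × 100 = 140559.33/115369.94 × 100 = 121.834.

121.83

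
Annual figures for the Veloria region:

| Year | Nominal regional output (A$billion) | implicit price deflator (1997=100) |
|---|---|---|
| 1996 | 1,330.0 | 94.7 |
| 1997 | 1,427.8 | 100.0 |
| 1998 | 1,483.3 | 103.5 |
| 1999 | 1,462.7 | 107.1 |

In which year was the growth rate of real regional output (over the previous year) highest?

1997: real = 1427.8/1.000 = 1427.80; growth vs 1996 (1404.44) = 1.66%.
1998: real = 1483.3/1.035 = 1433.14; growth vs 1997 (1427.80) = 0.37%.
1999: real = 1462.7/1.071 = 1365.73; growth vs 1998 (1433.14) = -4.70%.

1997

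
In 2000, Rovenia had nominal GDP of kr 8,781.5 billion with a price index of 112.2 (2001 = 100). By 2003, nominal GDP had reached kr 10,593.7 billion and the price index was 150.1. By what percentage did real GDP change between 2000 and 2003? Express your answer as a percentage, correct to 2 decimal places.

-9.82%

Deflate each year: 2000 → 8781.5/1.122 = 7826.65; 2003 → 10593.7/1.501 = 7057.76.
So real GDP changed by 7057.76/7826.65 − 1 = -0.0982, i.e. -9.82%.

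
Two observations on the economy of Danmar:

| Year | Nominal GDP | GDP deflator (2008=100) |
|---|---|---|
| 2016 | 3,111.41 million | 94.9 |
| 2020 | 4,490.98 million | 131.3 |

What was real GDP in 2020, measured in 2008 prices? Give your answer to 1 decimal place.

3,420.4 million

Real GDP = Nominal / (GDP deflator/100) = 4490.98 / 1.313 = 3420.40.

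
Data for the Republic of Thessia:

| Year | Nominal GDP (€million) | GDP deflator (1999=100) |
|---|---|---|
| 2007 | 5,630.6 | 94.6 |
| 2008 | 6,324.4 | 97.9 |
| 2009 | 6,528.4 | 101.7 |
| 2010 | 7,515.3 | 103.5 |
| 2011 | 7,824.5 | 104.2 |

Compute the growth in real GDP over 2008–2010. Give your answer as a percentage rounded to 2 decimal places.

12.40%

Real GDP 2008 = 6324.4/0.979 = 6460.06.
Real GDP 2010 = 7515.3/1.035 = 7261.16.
Change = 7261.16/6460.06 − 1 = 0.1240.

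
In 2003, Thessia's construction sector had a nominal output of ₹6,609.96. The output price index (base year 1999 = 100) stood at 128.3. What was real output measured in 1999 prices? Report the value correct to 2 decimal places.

Real output = Nominal / (output price index/100) = 6609.96 / 1.283 = 5151.96.

₹5,151.96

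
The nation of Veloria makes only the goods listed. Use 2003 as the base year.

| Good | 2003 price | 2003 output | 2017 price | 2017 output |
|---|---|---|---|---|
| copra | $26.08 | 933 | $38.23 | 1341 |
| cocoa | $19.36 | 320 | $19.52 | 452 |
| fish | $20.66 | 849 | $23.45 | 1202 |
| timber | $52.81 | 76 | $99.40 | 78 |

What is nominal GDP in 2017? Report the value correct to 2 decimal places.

$96029.57

Nominal GDP 2017 = Σ (p_2017 × q_2017) = 38.23·1341 + 19.52·452 + 23.45·1202 + 99.40·78 = 96029.57.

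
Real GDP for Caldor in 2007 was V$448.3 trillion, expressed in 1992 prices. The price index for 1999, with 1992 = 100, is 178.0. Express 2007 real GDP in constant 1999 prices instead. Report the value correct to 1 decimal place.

V$798.0 trillion

Real GDP in 1999 prices = Real GDP in 1992 prices × (P_1999/P_1992) = 448.3 × 1.780 = 797.97.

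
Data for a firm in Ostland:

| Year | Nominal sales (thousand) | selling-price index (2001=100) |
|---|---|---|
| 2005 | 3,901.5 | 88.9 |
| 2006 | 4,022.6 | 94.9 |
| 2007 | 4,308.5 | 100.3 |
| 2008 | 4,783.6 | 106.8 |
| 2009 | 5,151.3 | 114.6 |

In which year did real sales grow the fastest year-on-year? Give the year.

2008

2006: real = 4022.6/0.949 = 4238.78; growth vs 2005 (4388.64) = -3.41%.
2007: real = 4308.5/1.003 = 4295.61; growth vs 2006 (4238.78) = 1.34%.
2008: real = 4783.6/1.068 = 4479.03; growth vs 2007 (4295.61) = 4.27%.
2009: real = 5151.3/1.146 = 4495.03; growth vs 2008 (4479.03) = 0.36%.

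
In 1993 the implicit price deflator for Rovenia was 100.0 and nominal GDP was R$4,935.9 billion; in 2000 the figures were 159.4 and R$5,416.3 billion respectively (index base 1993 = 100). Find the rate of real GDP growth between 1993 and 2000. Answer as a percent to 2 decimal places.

Deflate each year: 1993 → 4935.9/1.000 = 4935.90; 2000 → 5416.3/1.594 = 3397.93.
So real GDP changed by 3397.93/4935.90 − 1 = -0.3116, i.e. -31.16%.

-31.16%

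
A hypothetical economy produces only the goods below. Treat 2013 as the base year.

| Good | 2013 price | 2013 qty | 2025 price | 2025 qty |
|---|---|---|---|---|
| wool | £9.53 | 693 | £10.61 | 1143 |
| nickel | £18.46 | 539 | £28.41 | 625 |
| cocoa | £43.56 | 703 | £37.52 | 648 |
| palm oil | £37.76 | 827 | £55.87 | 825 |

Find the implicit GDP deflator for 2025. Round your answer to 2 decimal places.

122.59

Nominal GDP 2025 = 10.61·1143 + 28.41·625 + 37.52·648 + 55.87·825 = 100289.19.
Real GDP 2025 (at 2013 prices) = 9.53·1143 + 18.46·625 + 43.56·648 + 37.76·825 = 81809.17.
Deflator = Nominal/Real × 100 = 100289.19/81809.17 × 100 = 122.589.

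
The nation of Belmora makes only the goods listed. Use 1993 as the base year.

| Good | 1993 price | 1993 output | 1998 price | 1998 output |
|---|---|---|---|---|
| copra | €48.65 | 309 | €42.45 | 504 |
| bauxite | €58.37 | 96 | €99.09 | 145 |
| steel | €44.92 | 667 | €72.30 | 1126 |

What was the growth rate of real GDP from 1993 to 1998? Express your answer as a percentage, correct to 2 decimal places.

Real GDP 1993 = Nominal GDP 1993 = 48.65·309 + 58.37·96 + 44.92·667 = 50598.01.
Real GDP 1998 (at 1993 prices) = 48.65·504 + 58.37·145 + 44.92·1126 = 83563.17.
Real growth = 83563.17/50598.01 − 1 = 0.6515.

65.15%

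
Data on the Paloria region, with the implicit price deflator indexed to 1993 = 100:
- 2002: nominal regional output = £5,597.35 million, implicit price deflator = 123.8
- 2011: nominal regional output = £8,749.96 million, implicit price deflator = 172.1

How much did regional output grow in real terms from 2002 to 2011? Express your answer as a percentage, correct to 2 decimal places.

Deflate each year: 2002 → 5597.35/1.238 = 4521.28; 2011 → 8749.96/1.721 = 5084.23.
So real regional output changed by 5084.23/4521.28 − 1 = 0.1245, i.e. 12.45%.

12.45%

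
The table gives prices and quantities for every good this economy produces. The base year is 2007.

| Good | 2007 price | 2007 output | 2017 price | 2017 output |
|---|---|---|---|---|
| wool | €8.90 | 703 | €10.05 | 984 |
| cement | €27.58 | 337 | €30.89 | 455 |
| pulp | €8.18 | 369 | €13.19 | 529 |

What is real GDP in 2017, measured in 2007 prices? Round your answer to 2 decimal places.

Real GDP 2017 = Σ (p_2007 × q_2017) = 8.90·984 + 27.58·455 + 8.18·529 = 25633.72.

€25633.72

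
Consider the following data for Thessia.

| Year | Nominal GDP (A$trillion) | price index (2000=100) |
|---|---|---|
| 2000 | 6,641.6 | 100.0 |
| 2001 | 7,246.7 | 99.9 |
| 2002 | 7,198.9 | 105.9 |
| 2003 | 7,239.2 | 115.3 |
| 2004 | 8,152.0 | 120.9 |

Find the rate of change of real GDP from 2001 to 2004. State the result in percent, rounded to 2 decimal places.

Real GDP 2001 = 7246.7/0.999 = 7253.95.
Real GDP 2004 = 8152.0/1.209 = 6742.76.
Change = 6742.76/7253.95 − 1 = -0.0705.

-7.05%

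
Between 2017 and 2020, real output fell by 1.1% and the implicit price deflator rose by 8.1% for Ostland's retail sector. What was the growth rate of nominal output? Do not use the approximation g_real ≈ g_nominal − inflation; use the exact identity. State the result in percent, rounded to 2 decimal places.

6.91%

(1 + g_nom) = (1 + g_real)(1 + π) = 0.9890 × 1.0810 = 1.06911.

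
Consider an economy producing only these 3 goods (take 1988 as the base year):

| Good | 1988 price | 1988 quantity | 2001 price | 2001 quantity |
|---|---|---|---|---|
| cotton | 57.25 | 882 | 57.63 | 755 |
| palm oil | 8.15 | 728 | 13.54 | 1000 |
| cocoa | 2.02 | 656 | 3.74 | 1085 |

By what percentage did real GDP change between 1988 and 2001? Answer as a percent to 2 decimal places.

Real GDP 1988 = Nominal GDP 1988 = 57.25·882 + 8.15·728 + 2.02·656 = 57752.82.
Real GDP 2001 (at 1988 prices) = 57.25·755 + 8.15·1000 + 2.02·1085 = 53565.45.
Real growth = 53565.45/57752.82 − 1 = -0.0725.

-7.25%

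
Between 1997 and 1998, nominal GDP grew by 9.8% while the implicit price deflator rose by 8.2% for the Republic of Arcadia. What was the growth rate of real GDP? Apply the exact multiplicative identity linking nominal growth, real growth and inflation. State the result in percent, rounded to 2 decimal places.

(1 + g_nom) = (1 + g_real)(1 + π), so g_real = 1.0980 / 1.0820 − 1 = 0.01479.

1.48%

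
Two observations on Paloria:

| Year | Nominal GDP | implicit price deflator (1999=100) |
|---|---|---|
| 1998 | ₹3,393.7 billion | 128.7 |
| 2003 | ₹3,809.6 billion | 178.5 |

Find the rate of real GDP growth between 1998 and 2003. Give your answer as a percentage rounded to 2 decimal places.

Real GDP 1998 = 3393.7 / 1.287 = 2636.91.
Real GDP 2003 = 3809.6 / 1.785 = 2134.23.
Real growth = 2134.23 / 2636.91 − 1 = -0.1906.

-19.06%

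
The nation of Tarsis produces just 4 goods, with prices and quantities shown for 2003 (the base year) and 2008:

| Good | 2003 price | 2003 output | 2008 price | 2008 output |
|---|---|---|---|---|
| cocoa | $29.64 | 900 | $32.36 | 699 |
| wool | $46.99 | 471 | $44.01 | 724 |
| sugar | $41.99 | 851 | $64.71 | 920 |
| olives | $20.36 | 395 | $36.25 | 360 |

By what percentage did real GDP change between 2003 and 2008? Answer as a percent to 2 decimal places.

8.77%

Real GDP 2003 = Nominal GDP 2003 = 29.64·900 + 46.99·471 + 41.99·851 + 20.36·395 = 92583.98.
Real GDP 2008 (at 2003 prices) = 29.64·699 + 46.99·724 + 41.99·920 + 20.36·360 = 100699.52.
Real growth = 100699.52/92583.98 − 1 = 0.0877.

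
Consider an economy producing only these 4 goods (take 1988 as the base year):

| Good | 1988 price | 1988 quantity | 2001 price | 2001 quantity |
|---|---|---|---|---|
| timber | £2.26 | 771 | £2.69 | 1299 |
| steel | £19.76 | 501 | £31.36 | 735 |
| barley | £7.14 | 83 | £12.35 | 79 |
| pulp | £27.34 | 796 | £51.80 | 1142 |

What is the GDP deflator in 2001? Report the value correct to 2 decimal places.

Nominal GDP 2001 = 2.69·1299 + 31.36·735 + 12.35·79 + 51.80·1142 = 86675.16.
Real GDP 2001 (at 1988 prices) = 2.26·1299 + 19.76·735 + 7.14·79 + 27.34·1142 = 49245.68.
Deflator = Nominal/Real × 100 = 86675.16/49245.68 × 100 = 176.006.

176.01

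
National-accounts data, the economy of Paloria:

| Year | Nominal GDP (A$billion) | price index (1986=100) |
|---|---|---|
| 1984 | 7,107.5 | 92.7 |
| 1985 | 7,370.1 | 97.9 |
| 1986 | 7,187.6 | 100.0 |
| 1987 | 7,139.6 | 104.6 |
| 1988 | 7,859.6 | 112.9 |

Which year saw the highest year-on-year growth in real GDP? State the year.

1985: real = 7370.1/0.979 = 7528.19; growth vs 1984 (7667.21) = -1.81%.
1986: real = 7187.6/1.000 = 7187.60; growth vs 1985 (7528.19) = -4.52%.
1987: real = 7139.6/1.046 = 6825.62; growth vs 1986 (7187.60) = -5.04%.
1988: real = 7859.6/1.129 = 6961.56; growth vs 1987 (6825.62) = 1.99%.

1988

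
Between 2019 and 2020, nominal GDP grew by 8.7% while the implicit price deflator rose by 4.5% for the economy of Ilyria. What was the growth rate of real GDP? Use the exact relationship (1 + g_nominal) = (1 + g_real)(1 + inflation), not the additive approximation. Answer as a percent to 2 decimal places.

4.02%

(1 + g_nom) = (1 + g_real)(1 + π), so g_real = 1.0870 / 1.0450 − 1 = 0.04019.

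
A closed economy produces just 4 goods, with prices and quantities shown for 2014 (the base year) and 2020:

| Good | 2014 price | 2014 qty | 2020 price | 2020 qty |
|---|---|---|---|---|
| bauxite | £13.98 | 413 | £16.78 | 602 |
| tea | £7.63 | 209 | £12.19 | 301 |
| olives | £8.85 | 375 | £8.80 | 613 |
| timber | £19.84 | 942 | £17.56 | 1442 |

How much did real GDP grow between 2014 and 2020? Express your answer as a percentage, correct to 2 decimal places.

52.32%

Real GDP 2014 = Nominal GDP 2014 = 13.98·413 + 7.63·209 + 8.85·375 + 19.84·942 = 29376.44.
Real GDP 2020 (at 2014 prices) = 13.98·602 + 7.63·301 + 8.85·613 + 19.84·1442 = 44746.92.
Real growth = 44746.92/29376.44 − 1 = 0.5232.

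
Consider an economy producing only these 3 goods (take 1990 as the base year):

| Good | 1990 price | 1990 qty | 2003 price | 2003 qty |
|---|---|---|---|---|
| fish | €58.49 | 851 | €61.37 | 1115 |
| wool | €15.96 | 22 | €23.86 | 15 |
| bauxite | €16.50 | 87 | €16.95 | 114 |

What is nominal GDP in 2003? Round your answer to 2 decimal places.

€70717.75

Nominal GDP 2003 = Σ (p_2003 × q_2003) = 61.37·1115 + 23.86·15 + 16.95·114 = 70717.75.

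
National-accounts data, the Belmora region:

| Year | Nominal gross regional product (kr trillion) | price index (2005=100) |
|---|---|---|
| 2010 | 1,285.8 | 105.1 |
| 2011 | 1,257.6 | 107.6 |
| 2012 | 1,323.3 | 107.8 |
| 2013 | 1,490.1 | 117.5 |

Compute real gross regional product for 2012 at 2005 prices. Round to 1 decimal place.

kr 1,227.6 trillion

Real gross regional product 2012 = 1323.3 / 1.078 = 1227.55.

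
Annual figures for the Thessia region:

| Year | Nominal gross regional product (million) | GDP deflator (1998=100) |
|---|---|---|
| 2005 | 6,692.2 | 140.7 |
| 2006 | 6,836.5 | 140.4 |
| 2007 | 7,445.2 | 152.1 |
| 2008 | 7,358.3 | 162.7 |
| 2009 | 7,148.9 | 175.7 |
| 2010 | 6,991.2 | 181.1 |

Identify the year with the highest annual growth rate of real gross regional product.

2006

2006: real = 6836.5/1.404 = 4869.30; growth vs 2005 (4756.36) = 2.37%.
2007: real = 7445.2/1.521 = 4894.94; growth vs 2006 (4869.30) = 0.53%.
2008: real = 7358.3/1.627 = 4522.62; growth vs 2007 (4894.94) = -7.61%.
2009: real = 7148.9/1.757 = 4068.81; growth vs 2008 (4522.62) = -10.03%.
2010: real = 6991.2/1.811 = 3860.41; growth vs 2009 (4068.81) = -5.12%.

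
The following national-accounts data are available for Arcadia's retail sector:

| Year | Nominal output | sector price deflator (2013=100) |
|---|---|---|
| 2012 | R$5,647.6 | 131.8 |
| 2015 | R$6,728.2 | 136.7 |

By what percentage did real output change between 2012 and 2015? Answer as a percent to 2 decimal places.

Deflate each year: 2012 → 5647.6/1.318 = 4284.98; 2015 → 6728.2/1.367 = 4921.87.
So real output changed by 4921.87/4284.98 − 1 = 0.1486, i.e. 14.86%.

14.86%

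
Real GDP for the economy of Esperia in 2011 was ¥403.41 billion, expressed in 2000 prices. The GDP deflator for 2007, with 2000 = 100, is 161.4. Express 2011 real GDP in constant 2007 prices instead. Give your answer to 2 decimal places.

¥651.10 billion

Real GDP in 2007 prices = Real GDP in 2000 prices × (P_2007/P_2000) = 403.41 × 1.614 = 651.10.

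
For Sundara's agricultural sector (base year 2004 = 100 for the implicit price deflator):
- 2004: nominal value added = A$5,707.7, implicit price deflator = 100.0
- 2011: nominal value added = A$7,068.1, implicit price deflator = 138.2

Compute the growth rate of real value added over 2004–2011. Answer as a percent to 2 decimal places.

Deflate each year: 2004 → 5707.7/1.000 = 5707.70; 2011 → 7068.1/1.382 = 5114.40.
So real value added changed by 5114.40/5707.70 − 1 = -0.1039, i.e. -10.39%.

-10.39%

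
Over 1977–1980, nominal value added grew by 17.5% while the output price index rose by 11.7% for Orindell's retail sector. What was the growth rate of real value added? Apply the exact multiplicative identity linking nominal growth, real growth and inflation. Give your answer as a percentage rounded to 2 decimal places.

(1 + g_nom) = (1 + g_real)(1 + π), so g_real = 1.1750 / 1.1170 − 1 = 0.05192.

5.19%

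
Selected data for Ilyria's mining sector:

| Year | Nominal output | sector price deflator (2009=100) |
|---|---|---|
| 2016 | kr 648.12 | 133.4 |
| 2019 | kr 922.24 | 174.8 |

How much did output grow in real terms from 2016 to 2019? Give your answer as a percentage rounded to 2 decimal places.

8.59%

Deflate each year: 2016 → 648.12/1.334 = 485.85; 2019 → 922.24/1.748 = 527.60.
So real output changed by 527.60/485.85 − 1 = 0.0859, i.e. 8.59%.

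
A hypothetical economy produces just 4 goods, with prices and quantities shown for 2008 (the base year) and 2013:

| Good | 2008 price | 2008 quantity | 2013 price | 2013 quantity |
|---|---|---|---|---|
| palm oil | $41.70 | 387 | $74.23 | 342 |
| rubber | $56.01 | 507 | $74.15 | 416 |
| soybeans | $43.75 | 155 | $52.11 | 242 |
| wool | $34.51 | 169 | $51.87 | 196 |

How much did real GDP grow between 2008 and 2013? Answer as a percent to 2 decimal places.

-3.91%

Real GDP 2008 = Nominal GDP 2008 = 41.70·387 + 56.01·507 + 43.75·155 + 34.51·169 = 57148.41.
Real GDP 2013 (at 2008 prices) = 41.70·342 + 56.01·416 + 43.75·242 + 34.51·196 = 54913.02.
Real growth = 54913.02/57148.41 − 1 = -0.0391.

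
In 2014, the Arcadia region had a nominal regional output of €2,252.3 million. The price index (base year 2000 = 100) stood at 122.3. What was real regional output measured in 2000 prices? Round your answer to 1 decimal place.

Real regional output = Nominal / (price index/100) = 2252.3 / 1.223 = 1841.62.

€1,841.6 million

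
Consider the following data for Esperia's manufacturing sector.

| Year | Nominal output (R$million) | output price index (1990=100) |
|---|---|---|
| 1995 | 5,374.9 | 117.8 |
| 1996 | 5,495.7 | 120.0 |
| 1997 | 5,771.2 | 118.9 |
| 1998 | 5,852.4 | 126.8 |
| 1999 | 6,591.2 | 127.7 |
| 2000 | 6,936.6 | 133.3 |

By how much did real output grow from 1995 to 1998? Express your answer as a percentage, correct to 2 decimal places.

Real output 1995 = 5374.9/1.178 = 4562.73.
Real output 1998 = 5852.4/1.268 = 4615.46.
Change = 4615.46/4562.73 − 1 = 0.0116.

1.16%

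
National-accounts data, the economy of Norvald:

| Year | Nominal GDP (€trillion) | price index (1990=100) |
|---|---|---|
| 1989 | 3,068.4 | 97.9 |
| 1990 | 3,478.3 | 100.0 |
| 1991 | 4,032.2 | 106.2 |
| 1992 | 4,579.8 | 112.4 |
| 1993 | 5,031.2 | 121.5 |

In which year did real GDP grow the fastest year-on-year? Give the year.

1990

1990: real = 3478.3/1.000 = 3478.30; growth vs 1989 (3134.22) = 10.98%.
1991: real = 4032.2/1.062 = 3796.80; growth vs 1990 (3478.30) = 9.16%.
1992: real = 4579.8/1.124 = 4074.56; growth vs 1991 (3796.80) = 7.32%.
1993: real = 5031.2/1.215 = 4140.91; growth vs 1992 (4074.56) = 1.63%.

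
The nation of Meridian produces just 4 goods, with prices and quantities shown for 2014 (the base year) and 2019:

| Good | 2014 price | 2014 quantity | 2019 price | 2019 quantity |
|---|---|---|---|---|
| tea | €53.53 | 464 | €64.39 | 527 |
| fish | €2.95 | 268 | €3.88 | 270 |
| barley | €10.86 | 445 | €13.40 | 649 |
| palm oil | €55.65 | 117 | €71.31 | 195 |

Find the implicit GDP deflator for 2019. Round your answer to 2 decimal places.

Nominal GDP 2019 = 64.39·527 + 3.88·270 + 13.40·649 + 71.31·195 = 57583.18.
Real GDP 2019 (at 2014 prices) = 53.53·527 + 2.95·270 + 10.86·649 + 55.65·195 = 46906.70.
Deflator = Nominal/Real × 100 = 57583.18/46906.70 × 100 = 122.761.

122.76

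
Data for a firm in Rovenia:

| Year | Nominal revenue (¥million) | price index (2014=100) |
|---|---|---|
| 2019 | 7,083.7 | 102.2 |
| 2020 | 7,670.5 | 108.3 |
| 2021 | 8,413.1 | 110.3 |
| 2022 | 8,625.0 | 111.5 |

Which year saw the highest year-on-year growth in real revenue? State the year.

2021

2020: real = 7670.5/1.083 = 7082.64; growth vs 2019 (6931.21) = 2.18%.
2021: real = 8413.1/1.103 = 7627.47; growth vs 2020 (7082.64) = 7.69%.
2022: real = 8625.0/1.115 = 7735.43; growth vs 2021 (7627.47) = 1.42%.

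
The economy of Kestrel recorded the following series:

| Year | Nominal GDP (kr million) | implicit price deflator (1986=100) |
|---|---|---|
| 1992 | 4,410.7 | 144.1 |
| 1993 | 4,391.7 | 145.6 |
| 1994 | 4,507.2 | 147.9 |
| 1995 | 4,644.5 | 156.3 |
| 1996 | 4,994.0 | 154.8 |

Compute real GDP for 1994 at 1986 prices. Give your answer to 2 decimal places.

kr 3,047.46 million

Real GDP 1994 = 4507.2 / 1.479 = 3047.46.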